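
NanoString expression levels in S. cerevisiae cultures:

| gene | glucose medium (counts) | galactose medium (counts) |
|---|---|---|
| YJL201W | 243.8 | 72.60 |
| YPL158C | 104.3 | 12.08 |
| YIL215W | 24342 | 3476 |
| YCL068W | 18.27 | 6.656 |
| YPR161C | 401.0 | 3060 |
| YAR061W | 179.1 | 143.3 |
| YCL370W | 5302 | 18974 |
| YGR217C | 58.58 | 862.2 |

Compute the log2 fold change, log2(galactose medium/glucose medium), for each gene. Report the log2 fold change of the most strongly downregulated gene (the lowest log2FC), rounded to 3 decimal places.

-3.110

log2(72.60/243.8) = -1.748  (YJL201W)
log2(12.08/104.3) = -3.110  (YPL158C)
log2(3476/24342) = -2.808  (YIL215W)
log2(6.656/18.27) = -1.457  (YCL068W)
log2(3060/401.0) = 2.932  (YPR161C)
log2(143.3/179.1) = -0.322  (YAR061W)
log2(18974/5302) = 1.839  (YCL370W)
log2(862.2/58.58) = 3.880  (YGR217C)
YPL158C is most strongly downregulated.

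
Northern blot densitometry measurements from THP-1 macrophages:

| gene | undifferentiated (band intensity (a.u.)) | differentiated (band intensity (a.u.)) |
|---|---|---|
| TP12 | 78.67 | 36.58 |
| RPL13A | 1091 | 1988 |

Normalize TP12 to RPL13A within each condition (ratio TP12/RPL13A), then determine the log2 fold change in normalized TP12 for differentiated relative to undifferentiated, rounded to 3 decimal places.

-1.970

TP12/RPL13A (undifferentiated) = 78.67 / 1091 = 0.072108
TP12/RPL13A (differentiated) = 36.58 / 1988 = 0.0184
Fold change = 0.0184 / 0.072108 = 0.2552
log2(0.2552) = -1.9704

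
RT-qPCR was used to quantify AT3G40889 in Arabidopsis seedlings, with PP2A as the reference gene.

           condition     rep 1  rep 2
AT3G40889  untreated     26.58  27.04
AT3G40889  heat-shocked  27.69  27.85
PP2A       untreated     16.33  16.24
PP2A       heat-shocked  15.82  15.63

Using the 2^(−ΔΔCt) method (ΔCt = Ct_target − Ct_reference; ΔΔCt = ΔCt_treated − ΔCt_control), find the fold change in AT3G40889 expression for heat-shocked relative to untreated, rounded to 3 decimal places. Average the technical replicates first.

Mean Ct: AT3G40889 untreated 26.810; AT3G40889 heat-shocked 27.770; PP2A untreated 16.285; PP2A heat-shocked 15.725
ΔCt(untreated) = 26.810 − 16.285 = 10.525
ΔCt(heat-shocked) = 27.770 − 15.725 = 12.045
ΔΔCt = 12.045 − 10.525 = 1.520
Fold change = 2^(−1.520) = 0.3487

0.349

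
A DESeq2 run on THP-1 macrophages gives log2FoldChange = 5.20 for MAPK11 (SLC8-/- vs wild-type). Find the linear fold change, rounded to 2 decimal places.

36.76

Fold change = 2^(5.20) = 36.758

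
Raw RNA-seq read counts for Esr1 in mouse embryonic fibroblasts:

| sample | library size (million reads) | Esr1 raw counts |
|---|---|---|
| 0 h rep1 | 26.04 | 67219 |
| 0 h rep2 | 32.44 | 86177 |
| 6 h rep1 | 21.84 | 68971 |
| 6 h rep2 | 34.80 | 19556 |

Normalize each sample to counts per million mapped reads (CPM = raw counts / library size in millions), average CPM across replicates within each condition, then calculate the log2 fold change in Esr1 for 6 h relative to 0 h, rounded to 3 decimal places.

CPM(0 h rep1) = 67219 / 26.04 = 2581.3748
CPM(0 h rep2) = 86177 / 32.44 = 2656.5043
CPM(6 h rep1) = 68971 / 21.84 = 3158.0128
CPM(6 h rep2) = 19556 / 34.80 = 561.9540
mean CPM(0 h) = 2618.9396; mean CPM(6 h) = 1859.9834
Fold change = 1859.9834 / 2618.9396 = 0.71020
log2(0.71020) = -0.4937

-0.494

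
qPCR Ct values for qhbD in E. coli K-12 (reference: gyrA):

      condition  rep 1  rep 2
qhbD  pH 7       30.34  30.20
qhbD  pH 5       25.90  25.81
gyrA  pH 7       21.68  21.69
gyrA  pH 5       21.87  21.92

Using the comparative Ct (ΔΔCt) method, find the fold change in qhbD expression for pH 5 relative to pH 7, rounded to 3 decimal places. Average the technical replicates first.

24.675

Mean Ct: qhbD pH 7 30.270; qhbD pH 5 25.855; gyrA pH 7 21.685; gyrA pH 5 21.895
ΔCt(pH 7) = 30.270 − 21.685 = 8.585
ΔCt(pH 5) = 25.855 − 21.895 = 3.960
ΔΔCt = 3.960 − 8.585 = -4.625
Fold change = 2^(−(-4.625)) = 2^4.625 = 24.6754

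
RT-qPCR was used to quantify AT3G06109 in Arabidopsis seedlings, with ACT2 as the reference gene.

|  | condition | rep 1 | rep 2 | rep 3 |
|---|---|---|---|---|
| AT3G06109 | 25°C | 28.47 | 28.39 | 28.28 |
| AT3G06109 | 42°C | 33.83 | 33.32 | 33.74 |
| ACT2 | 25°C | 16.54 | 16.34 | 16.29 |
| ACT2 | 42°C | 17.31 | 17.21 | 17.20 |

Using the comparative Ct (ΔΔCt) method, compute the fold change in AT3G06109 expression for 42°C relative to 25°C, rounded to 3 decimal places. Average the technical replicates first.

0.047

Mean Ct: AT3G06109 25°C 28.380; AT3G06109 42°C 33.630; ACT2 25°C 16.390; ACT2 42°C 17.240
ΔCt(25°C) = 28.380 − 16.390 = 11.990
ΔCt(42°C) = 33.630 − 17.240 = 16.390
ΔΔCt = 16.390 − 11.990 = 4.400
Fold change = 2^(−4.400) = 0.0474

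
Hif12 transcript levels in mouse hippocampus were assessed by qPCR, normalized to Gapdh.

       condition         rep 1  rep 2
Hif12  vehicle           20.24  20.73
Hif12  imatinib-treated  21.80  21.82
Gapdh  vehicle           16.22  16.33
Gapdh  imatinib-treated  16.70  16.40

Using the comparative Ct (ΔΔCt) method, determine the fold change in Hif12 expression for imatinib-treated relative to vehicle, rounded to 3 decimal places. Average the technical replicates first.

Mean Ct: Hif12 vehicle 20.485; Hif12 imatinib-treated 21.810; Gapdh vehicle 16.275; Gapdh imatinib-treated 16.550
ΔCt(vehicle) = 20.485 − 16.275 = 4.210
ΔCt(imatinib-treated) = 21.810 − 16.550 = 5.260
ΔΔCt = 5.260 − 4.210 = 1.050
Fold change = 2^(−1.050) = 0.4830

0.483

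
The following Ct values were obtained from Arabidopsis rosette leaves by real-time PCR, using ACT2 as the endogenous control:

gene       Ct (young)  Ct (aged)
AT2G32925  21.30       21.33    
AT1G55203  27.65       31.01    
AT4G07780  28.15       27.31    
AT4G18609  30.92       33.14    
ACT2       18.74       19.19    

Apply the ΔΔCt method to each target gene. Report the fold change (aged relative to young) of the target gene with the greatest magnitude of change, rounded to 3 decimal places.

0.133

AT2G32925: ΔΔCt = (21.33−19.19) − (21.30−18.74) = 2.14 − 2.56 = -0.42; fold change = 2^0.42 = 1.338
AT1G55203: ΔΔCt = (31.01−19.19) − (27.65−18.74) = 11.82 − 8.91 = 2.91; fold change = 2^-2.91 = 0.133
AT4G07780: ΔΔCt = (27.31−19.19) − (28.15−18.74) = 8.12 − 9.41 = -1.29; fold change = 2^1.29 = 2.445
AT4G18609: ΔΔCt = (33.14−19.19) − (30.92−18.74) = 13.95 − 12.18 = 1.77; fold change = 2^-1.77 = 0.293
AT1G55203 has the largest |ΔΔCt| = 2.91.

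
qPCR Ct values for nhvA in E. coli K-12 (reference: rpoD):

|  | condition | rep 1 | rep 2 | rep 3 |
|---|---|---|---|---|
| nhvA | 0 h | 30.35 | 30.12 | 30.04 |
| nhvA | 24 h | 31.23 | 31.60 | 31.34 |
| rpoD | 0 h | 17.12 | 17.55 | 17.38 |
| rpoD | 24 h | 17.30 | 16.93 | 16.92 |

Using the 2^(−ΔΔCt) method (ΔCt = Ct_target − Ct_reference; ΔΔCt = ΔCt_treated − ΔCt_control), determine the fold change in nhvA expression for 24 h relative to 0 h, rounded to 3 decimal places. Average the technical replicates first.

Mean Ct: nhvA 0 h 30.170; nhvA 24 h 31.390; rpoD 0 h 17.350; rpoD 24 h 17.050
ΔCt(0 h) = 30.170 − 17.350 = 12.820
ΔCt(24 h) = 31.390 − 17.050 = 14.340
ΔΔCt = 14.340 − 12.820 = 1.520
Fold change = 2^(−1.520) = 0.3487

0.349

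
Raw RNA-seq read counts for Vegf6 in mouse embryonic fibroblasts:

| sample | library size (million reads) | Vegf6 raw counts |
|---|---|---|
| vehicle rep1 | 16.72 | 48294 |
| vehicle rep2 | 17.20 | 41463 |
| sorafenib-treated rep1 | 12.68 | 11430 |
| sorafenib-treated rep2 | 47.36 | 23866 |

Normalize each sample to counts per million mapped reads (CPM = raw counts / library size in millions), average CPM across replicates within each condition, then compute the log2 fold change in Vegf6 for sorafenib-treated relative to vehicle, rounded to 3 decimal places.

CPM(vehicle rep1) = 48294 / 16.72 = 2888.3971
CPM(vehicle rep2) = 41463 / 17.20 = 2410.6395
CPM(sorafenib-treated rep1) = 11430 / 12.68 = 901.4196
CPM(sorafenib-treated rep2) = 23866 / 47.36 = 503.9274
mean CPM(vehicle) = 2649.5183; mean CPM(sorafenib-treated) = 702.6735
Fold change = 702.6735 / 2649.5183 = 0.26521
log2(0.26521) = -1.9148

-1.915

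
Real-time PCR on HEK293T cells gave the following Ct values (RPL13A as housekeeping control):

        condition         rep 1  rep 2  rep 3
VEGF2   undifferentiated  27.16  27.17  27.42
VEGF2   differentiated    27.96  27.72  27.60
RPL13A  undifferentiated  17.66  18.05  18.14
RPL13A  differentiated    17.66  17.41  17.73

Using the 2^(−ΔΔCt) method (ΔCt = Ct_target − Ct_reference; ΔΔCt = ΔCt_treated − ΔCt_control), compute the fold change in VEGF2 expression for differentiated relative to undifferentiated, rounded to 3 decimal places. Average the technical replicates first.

Mean Ct: VEGF2 undifferentiated 27.250; VEGF2 differentiated 27.760; RPL13A undifferentiated 17.950; RPL13A differentiated 17.600
ΔCt(undifferentiated) = 27.250 − 17.950 = 9.300
ΔCt(differentiated) = 27.760 − 17.600 = 10.160
ΔΔCt = 10.160 − 9.300 = 0.860
Fold change = 2^(−0.860) = 0.5510

0.551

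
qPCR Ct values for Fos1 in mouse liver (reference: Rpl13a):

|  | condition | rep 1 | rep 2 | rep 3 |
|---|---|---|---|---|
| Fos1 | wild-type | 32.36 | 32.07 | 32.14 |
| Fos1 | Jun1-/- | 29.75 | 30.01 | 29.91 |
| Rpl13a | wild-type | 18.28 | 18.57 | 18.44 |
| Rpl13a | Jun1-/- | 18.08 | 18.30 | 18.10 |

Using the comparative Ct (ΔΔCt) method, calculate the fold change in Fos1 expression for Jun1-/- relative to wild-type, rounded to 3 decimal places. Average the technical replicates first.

4.084

Mean Ct: Fos1 wild-type 32.190; Fos1 Jun1-/- 29.890; Rpl13a wild-type 18.430; Rpl13a Jun1-/- 18.160
ΔCt(wild-type) = 32.190 − 18.430 = 13.760
ΔCt(Jun1-/-) = 29.890 − 18.160 = 11.730
ΔΔCt = 11.730 − 13.760 = -2.030
Fold change = 2^(−(-2.030)) = 2^2.030 = 4.0840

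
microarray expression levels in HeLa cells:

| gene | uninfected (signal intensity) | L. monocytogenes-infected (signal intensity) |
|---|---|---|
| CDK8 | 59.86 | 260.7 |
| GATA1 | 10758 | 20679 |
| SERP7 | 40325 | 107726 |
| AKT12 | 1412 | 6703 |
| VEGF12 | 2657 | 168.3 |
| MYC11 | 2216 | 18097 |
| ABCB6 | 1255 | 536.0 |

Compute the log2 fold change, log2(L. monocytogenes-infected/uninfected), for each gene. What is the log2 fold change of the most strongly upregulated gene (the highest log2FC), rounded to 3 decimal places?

log2(260.7/59.86) = 2.123  (CDK8)
log2(20679/10758) = 0.943  (GATA1)
log2(107726/40325) = 1.418  (SERP7)
log2(6703/1412) = 2.247  (AKT12)
log2(168.3/2657) = -3.981  (VEGF12)
log2(18097/2216) = 3.030  (MYC11)
log2(536.0/1255) = -1.227  (ABCB6)
MYC11 is most strongly upregulated.

3.030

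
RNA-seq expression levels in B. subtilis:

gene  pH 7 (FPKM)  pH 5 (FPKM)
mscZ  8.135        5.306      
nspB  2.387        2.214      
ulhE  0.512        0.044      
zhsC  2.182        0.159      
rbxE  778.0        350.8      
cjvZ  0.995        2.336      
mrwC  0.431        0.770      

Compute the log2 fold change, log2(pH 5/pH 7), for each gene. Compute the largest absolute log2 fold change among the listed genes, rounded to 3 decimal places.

log2(5.306/8.135) = -0.617  (mscZ)
log2(2.214/2.387) = -0.109  (nspB)
log2(0.044/0.512) = -3.541  (ulhE)
log2(0.159/2.182) = -3.779  (zhsC)
log2(350.8/778.0) = -1.149  (rbxE)
log2(2.336/0.995) = 1.231  (cjvZ)
log2(0.770/0.431) = 0.837  (mrwC)
The largest magnitude belongs to zhsC.

3.779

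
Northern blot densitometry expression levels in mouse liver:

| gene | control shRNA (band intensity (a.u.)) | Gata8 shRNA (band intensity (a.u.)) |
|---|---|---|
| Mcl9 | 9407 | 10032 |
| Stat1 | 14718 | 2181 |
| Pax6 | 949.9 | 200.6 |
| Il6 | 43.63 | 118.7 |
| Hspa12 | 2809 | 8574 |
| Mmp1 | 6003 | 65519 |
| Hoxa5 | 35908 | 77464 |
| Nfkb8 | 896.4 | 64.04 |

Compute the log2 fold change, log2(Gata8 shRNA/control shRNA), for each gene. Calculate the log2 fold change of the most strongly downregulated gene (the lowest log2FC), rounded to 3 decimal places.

log2(10032/9407) = 0.093  (Mcl9)
log2(2181/14718) = -2.755  (Stat1)
log2(200.6/949.9) = -2.243  (Pax6)
log2(118.7/43.63) = 1.444  (Il6)
log2(8574/2809) = 1.610  (Hspa12)
log2(65519/6003) = 3.448  (Mmp1)
log2(77464/35908) = 1.109  (Hoxa5)
log2(64.04/896.4) = -3.807  (Nfkb8)
Nfkb8 is most strongly downregulated.

-3.807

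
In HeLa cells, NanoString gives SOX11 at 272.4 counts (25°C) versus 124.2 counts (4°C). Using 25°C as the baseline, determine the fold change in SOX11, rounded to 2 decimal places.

Fold change = 124.2 / 272.4 = 0.456
SOX11 is downregulated.

0.46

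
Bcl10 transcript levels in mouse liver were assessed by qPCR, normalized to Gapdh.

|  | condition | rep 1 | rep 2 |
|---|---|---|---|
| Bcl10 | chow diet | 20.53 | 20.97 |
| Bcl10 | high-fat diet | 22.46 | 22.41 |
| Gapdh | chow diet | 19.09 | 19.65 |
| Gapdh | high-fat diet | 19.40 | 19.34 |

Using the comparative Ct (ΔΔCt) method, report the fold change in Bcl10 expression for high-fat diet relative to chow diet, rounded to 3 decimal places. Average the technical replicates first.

Mean Ct: Bcl10 chow diet 20.750; Bcl10 high-fat diet 22.435; Gapdh chow diet 19.370; Gapdh high-fat diet 19.370
ΔCt(chow diet) = 20.750 − 19.370 = 1.380
ΔCt(high-fat diet) = 22.435 − 19.370 = 3.065
ΔΔCt = 3.065 − 1.380 = 1.685
Fold change = 2^(−1.685) = 0.3110

0.311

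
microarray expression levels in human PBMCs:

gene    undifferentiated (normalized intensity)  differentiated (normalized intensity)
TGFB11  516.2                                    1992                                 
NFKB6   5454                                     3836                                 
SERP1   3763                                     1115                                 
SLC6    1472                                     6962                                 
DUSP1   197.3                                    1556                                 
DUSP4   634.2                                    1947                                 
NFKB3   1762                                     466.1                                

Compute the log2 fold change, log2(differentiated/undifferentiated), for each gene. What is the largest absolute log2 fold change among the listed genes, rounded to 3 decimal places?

2.979

log2(1992/516.2) = 1.948  (TGFB11)
log2(3836/5454) = -0.508  (NFKB6)
log2(1115/3763) = -1.755  (SERP1)
log2(6962/1472) = 2.242  (SLC6)
log2(1556/197.3) = 2.979  (DUSP1)
log2(1947/634.2) = 1.618  (DUSP4)
log2(466.1/1762) = -1.919  (NFKB3)
The largest magnitude belongs to DUSP1.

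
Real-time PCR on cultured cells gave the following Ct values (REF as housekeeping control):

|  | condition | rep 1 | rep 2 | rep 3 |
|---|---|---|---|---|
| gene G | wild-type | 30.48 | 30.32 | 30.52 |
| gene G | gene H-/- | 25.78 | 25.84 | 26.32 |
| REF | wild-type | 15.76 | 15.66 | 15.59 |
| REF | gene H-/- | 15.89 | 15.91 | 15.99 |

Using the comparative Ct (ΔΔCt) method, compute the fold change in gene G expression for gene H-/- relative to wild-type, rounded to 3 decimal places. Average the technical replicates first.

Mean Ct: gene G wild-type 30.440; gene G gene H-/- 25.980; REF wild-type 15.670; REF gene H-/- 15.930
ΔCt(wild-type) = 30.440 − 15.670 = 14.770
ΔCt(gene H-/-) = 25.980 − 15.930 = 10.050
ΔΔCt = 10.050 − 14.770 = -4.720
Fold change = 2^(−(-4.720)) = 2^4.720 = 26.3549

26.355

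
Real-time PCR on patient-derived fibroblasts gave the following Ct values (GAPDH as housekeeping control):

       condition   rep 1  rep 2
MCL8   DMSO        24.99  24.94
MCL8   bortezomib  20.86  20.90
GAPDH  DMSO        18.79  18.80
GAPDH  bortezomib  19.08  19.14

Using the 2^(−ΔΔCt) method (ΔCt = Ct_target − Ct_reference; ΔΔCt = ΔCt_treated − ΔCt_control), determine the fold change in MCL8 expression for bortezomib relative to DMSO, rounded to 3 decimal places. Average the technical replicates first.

21.112

Mean Ct: MCL8 DMSO 24.965; MCL8 bortezomib 20.880; GAPDH DMSO 18.795; GAPDH bortezomib 19.110
ΔCt(DMSO) = 24.965 − 18.795 = 6.170
ΔCt(bortezomib) = 20.880 − 19.110 = 1.770
ΔΔCt = 1.770 − 6.170 = -4.400
Fold change = 2^(−(-4.400)) = 2^4.400 = 21.1121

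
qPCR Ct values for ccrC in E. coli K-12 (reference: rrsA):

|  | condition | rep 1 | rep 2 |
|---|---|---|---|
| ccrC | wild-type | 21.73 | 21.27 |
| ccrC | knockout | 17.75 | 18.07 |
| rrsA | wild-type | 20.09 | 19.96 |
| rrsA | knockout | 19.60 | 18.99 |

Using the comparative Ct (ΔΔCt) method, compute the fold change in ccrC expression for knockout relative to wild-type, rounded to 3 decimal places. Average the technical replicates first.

Mean Ct: ccrC wild-type 21.500; ccrC knockout 17.910; rrsA wild-type 20.025; rrsA knockout 19.295
ΔCt(wild-type) = 21.500 − 20.025 = 1.475
ΔCt(knockout) = 17.910 − 19.295 = -1.385
ΔΔCt = -1.385 − 1.475 = -2.860
Fold change = 2^(−(-2.860)) = 2^2.860 = 7.2602

7.260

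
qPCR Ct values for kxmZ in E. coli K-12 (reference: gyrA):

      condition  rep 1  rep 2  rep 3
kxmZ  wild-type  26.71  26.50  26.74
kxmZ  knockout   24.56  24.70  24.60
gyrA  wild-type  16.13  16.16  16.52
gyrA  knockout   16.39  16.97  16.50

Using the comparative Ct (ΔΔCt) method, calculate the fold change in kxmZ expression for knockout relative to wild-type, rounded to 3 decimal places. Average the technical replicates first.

5.205

Mean Ct: kxmZ wild-type 26.650; kxmZ knockout 24.620; gyrA wild-type 16.270; gyrA knockout 16.620
ΔCt(wild-type) = 26.650 − 16.270 = 10.380
ΔCt(knockout) = 24.620 − 16.620 = 8.000
ΔΔCt = 8.000 − 10.380 = -2.380
Fold change = 2^(−(-2.380)) = 2^2.380 = 5.2054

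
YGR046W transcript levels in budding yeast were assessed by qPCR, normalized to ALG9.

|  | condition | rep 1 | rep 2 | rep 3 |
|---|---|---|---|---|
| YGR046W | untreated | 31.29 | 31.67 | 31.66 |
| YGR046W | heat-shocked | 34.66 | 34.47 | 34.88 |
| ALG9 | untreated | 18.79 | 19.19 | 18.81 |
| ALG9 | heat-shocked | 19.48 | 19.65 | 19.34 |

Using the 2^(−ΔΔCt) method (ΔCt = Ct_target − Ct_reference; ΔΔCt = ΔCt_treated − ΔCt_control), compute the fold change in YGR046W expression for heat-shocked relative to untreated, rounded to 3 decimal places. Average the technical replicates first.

Mean Ct: YGR046W untreated 31.540; YGR046W heat-shocked 34.670; ALG9 untreated 18.930; ALG9 heat-shocked 19.490
ΔCt(untreated) = 31.540 − 18.930 = 12.610
ΔCt(heat-shocked) = 34.670 − 19.490 = 15.180
ΔΔCt = 15.180 − 12.610 = 2.570
Fold change = 2^(−2.570) = 0.1684

0.168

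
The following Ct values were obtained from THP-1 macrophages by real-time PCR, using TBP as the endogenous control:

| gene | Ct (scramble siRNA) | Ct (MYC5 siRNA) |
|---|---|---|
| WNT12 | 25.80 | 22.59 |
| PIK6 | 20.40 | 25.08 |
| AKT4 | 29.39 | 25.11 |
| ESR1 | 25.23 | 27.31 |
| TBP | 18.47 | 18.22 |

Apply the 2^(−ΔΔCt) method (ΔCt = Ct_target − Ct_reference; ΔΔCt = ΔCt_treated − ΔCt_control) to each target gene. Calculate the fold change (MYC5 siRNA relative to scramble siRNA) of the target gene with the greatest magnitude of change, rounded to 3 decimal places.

WNT12: ΔΔCt = (22.59−18.22) − (25.80−18.47) = 4.37 − 7.33 = -2.96; fold change = 2^2.96 = 7.781
PIK6: ΔΔCt = (25.08−18.22) − (20.40−18.47) = 6.86 − 1.93 = 4.93; fold change = 2^-4.93 = 0.033
AKT4: ΔΔCt = (25.11−18.22) − (29.39−18.47) = 6.89 − 10.92 = -4.03; fold change = 2^4.03 = 16.336
ESR1: ΔΔCt = (27.31−18.22) − (25.23−18.47) = 9.09 − 6.76 = 2.33; fold change = 2^-2.33 = 0.199
PIK6 has the largest |ΔΔCt| = 4.93.

0.033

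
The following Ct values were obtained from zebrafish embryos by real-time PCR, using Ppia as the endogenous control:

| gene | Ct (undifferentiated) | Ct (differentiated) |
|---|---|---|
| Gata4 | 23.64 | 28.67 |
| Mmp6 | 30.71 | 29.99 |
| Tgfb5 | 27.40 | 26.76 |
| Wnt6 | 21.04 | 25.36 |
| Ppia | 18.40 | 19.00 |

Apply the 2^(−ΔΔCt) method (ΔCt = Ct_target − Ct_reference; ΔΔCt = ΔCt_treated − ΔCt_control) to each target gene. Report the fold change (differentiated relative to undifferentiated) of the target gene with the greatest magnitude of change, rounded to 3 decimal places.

0.046

Gata4: ΔΔCt = (28.67−19.00) − (23.64−18.40) = 9.67 − 5.24 = 4.43; fold change = 2^-4.43 = 0.046
Mmp6: ΔΔCt = (29.99−19.00) − (30.71−18.40) = 10.99 − 12.31 = -1.32; fold change = 2^1.32 = 2.497
Tgfb5: ΔΔCt = (26.76−19.00) − (27.40−18.40) = 7.76 − 9.00 = -1.24; fold change = 2^1.24 = 2.362
Wnt6: ΔΔCt = (25.36−19.00) − (21.04−18.40) = 6.36 − 2.64 = 3.72; fold change = 2^-3.72 = 0.076
Gata4 has the largest |ΔΔCt| = 4.43.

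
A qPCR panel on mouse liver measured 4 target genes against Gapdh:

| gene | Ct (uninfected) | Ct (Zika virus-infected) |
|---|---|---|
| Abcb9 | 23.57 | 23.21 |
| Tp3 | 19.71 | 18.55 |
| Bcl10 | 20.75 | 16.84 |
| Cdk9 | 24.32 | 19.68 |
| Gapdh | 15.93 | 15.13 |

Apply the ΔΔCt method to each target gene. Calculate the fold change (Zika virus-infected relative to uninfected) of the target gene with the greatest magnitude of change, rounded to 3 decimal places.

Abcb9: ΔΔCt = (23.21−15.13) − (23.57−15.93) = 8.08 − 7.64 = 0.44; fold change = 2^-0.44 = 0.737
Tp3: ΔΔCt = (18.55−15.13) − (19.71−15.93) = 3.42 − 3.78 = -0.36; fold change = 2^0.36 = 1.283
Bcl10: ΔΔCt = (16.84−15.13) − (20.75−15.93) = 1.71 − 4.82 = -3.11; fold change = 2^3.11 = 8.634
Cdk9: ΔΔCt = (19.68−15.13) − (24.32−15.93) = 4.55 − 8.39 = -3.84; fold change = 2^3.84 = 14.320
Cdk9 has the largest |ΔΔCt| = 3.84.

14.320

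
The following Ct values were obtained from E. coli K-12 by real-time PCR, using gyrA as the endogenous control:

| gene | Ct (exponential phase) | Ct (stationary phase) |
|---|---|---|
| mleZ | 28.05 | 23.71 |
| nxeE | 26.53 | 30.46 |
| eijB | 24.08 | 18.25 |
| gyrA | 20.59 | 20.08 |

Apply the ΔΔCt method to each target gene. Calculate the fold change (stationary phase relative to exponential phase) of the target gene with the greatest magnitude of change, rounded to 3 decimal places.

mleZ: ΔΔCt = (23.71−20.08) − (28.05−20.59) = 3.63 − 7.46 = -3.83; fold change = 2^3.83 = 14.221
nxeE: ΔΔCt = (30.46−20.08) − (26.53−20.59) = 10.38 − 5.94 = 4.44; fold change = 2^-4.44 = 0.046
eijB: ΔΔCt = (18.25−20.08) − (24.08−20.59) = -1.83 − 3.49 = -5.32; fold change = 2^5.32 = 39.947
eijB has the largest |ΔΔCt| = 5.32.

39.947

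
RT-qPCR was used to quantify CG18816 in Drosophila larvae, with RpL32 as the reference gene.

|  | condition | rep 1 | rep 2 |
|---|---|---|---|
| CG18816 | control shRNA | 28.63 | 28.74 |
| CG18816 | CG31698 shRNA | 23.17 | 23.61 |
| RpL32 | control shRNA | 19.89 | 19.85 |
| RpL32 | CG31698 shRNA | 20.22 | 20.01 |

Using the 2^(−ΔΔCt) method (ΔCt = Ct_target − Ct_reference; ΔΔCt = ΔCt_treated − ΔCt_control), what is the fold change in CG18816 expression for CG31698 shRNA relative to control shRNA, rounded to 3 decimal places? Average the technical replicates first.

46.527

Mean Ct: CG18816 control shRNA 28.685; CG18816 CG31698 shRNA 23.390; RpL32 control shRNA 19.870; RpL32 CG31698 shRNA 20.115
ΔCt(control shRNA) = 28.685 − 19.870 = 8.815
ΔCt(CG31698 shRNA) = 23.390 − 20.115 = 3.275
ΔΔCt = 3.275 − 8.815 = -5.540
Fold change = 2^(−(-5.540)) = 2^5.540 = 46.5271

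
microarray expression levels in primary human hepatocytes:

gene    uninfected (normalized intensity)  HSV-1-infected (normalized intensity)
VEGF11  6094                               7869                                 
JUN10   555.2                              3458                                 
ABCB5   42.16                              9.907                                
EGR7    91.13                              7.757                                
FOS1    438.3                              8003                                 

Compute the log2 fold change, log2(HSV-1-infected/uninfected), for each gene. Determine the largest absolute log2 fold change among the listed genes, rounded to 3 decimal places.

4.191

log2(7869/6094) = 0.369  (VEGF11)
log2(3458/555.2) = 2.639  (JUN10)
log2(9.907/42.16) = -2.089  (ABCB5)
log2(7.757/91.13) = -3.554  (EGR7)
log2(8003/438.3) = 4.191  (FOS1)
The largest magnitude belongs to FOS1.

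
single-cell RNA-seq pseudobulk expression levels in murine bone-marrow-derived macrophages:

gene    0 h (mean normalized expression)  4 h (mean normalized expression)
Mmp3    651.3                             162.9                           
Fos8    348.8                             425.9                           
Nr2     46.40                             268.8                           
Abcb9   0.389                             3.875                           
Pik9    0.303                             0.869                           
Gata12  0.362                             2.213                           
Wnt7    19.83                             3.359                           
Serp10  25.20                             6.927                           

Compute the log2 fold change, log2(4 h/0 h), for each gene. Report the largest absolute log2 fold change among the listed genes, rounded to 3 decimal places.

log2(162.9/651.3) = -1.999  (Mmp3)
log2(425.9/348.8) = 0.288  (Fos8)
log2(268.8/46.40) = 2.534  (Nr2)
log2(3.875/0.389) = 3.316  (Abcb9)
log2(0.869/0.303) = 1.520  (Pik9)
log2(2.213/0.362) = 2.612  (Gata12)
log2(3.359/19.83) = -2.562  (Wnt7)
log2(6.927/25.20) = -1.863  (Serp10)
The largest magnitude belongs to Abcb9.

3.316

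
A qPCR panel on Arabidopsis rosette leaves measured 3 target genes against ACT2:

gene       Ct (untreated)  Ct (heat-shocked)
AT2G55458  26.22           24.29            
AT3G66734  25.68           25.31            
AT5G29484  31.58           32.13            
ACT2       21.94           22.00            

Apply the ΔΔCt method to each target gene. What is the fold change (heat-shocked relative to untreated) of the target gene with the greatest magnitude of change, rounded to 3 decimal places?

3.972

AT2G55458: ΔΔCt = (24.29−22.00) − (26.22−21.94) = 2.29 − 4.28 = -1.99; fold change = 2^1.99 = 3.972
AT3G66734: ΔΔCt = (25.31−22.00) − (25.68−21.94) = 3.31 − 3.74 = -0.43; fold change = 2^0.43 = 1.347
AT5G29484: ΔΔCt = (32.13−22.00) − (31.58−21.94) = 10.13 − 9.64 = 0.49; fold change = 2^-0.49 = 0.712
AT2G55458 has the largest |ΔΔCt| = 1.99.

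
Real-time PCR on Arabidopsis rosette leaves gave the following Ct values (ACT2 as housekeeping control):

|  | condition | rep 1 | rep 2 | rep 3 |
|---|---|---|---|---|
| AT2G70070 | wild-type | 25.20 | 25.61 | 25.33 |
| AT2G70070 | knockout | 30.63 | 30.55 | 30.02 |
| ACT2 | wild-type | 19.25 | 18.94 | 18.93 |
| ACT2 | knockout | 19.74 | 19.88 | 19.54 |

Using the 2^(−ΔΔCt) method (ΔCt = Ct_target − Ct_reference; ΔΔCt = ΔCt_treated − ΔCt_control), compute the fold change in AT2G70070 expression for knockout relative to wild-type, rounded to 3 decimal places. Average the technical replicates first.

Mean Ct: AT2G70070 wild-type 25.380; AT2G70070 knockout 30.400; ACT2 wild-type 19.040; ACT2 knockout 19.720
ΔCt(wild-type) = 25.380 − 19.040 = 6.340
ΔCt(knockout) = 30.400 − 19.720 = 10.680
ΔΔCt = 10.680 − 6.340 = 4.340
Fold change = 2^(−4.340) = 0.0494

0.049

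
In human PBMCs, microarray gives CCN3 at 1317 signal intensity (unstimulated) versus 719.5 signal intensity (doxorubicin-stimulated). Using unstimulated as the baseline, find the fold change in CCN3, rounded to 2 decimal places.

Fold change = 719.5 / 1317 = 0.546
CCN3 is downregulated.

0.55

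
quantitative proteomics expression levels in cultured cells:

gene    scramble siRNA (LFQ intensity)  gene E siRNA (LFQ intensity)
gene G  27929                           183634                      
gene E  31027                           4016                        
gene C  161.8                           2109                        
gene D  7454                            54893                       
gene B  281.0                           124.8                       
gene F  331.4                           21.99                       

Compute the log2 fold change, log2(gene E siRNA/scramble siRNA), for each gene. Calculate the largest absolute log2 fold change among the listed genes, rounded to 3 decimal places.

log2(183634/27929) = 2.717  (gene G)
log2(4016/31027) = -2.950  (gene E)
log2(2109/161.8) = 3.704  (gene C)
log2(54893/7454) = 2.881  (gene D)
log2(124.8/281.0) = -1.171  (gene B)
log2(21.99/331.4) = -3.914  (gene F)
The largest magnitude belongs to gene F.

3.914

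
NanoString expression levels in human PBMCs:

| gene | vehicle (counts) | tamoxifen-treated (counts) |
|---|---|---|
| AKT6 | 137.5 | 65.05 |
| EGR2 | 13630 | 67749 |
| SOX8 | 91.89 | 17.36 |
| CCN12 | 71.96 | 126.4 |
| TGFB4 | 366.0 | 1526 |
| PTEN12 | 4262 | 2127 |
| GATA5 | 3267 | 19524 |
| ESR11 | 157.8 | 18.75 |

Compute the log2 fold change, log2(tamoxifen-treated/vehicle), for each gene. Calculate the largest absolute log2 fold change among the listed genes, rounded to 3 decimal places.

log2(65.05/137.5) = -1.080  (AKT6)
log2(67749/13630) = 2.313  (EGR2)
log2(17.36/91.89) = -2.404  (SOX8)
log2(126.4/71.96) = 0.813  (CCN12)
log2(1526/366.0) = 2.060  (TGFB4)
log2(2127/4262) = -1.003  (PTEN12)
log2(19524/3267) = 2.579  (GATA5)
log2(18.75/157.8) = -3.073  (ESR11)
The largest magnitude belongs to ESR11.

3.073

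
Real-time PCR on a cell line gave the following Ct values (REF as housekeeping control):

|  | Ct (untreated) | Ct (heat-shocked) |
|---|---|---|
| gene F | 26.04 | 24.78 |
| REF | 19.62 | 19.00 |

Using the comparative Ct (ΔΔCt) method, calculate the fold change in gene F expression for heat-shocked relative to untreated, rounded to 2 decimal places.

1.56

ΔCt(untreated) = 26.040 − 19.620 = 6.420
ΔCt(heat-shocked) = 24.780 − 19.000 = 5.780
ΔΔCt = 5.780 − 6.420 = -0.640
Fold change = 2^(−(-0.640)) = 2^0.640 = 1.558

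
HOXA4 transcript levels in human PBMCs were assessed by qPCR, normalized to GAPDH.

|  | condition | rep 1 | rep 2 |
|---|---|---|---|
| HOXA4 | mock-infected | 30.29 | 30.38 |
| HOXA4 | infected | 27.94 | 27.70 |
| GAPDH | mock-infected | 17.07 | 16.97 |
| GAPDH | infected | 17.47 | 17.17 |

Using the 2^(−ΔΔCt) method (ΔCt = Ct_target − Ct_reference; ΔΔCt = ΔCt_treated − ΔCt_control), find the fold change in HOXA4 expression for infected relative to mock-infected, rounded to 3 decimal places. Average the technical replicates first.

7.037

Mean Ct: HOXA4 mock-infected 30.335; HOXA4 infected 27.820; GAPDH mock-infected 17.020; GAPDH infected 17.320
ΔCt(mock-infected) = 30.335 − 17.020 = 13.315
ΔCt(infected) = 27.820 − 17.320 = 10.500
ΔΔCt = 10.500 − 13.315 = -2.815
Fold change = 2^(−(-2.815)) = 2^2.815 = 7.0372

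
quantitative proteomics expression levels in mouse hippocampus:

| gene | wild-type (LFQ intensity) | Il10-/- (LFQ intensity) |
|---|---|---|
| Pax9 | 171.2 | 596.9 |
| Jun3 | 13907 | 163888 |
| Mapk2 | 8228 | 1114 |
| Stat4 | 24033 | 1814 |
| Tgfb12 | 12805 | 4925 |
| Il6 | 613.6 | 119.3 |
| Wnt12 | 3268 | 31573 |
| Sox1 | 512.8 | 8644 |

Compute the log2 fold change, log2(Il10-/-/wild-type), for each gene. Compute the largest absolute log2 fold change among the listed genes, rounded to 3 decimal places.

4.075

log2(596.9/171.2) = 1.802  (Pax9)
log2(163888/13907) = 3.559  (Jun3)
log2(1114/8228) = -2.885  (Mapk2)
log2(1814/24033) = -3.728  (Stat4)
log2(4925/12805) = -1.379  (Tgfb12)
log2(119.3/613.6) = -2.363  (Il6)
log2(31573/3268) = 3.272  (Wnt12)
log2(8644/512.8) = 4.075  (Sox1)
The largest magnitude belongs to Sox1.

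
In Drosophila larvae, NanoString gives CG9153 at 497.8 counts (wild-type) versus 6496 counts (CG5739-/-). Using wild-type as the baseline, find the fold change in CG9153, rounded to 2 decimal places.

Fold change = 6496 / 497.8 = 13.049
CG9153 is upregulated.

13.05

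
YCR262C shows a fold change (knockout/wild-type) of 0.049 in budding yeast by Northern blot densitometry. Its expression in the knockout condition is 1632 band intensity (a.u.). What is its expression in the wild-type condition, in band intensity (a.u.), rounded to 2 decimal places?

wild-type expression = 1632 / 0.049 = 33306.12

33306.12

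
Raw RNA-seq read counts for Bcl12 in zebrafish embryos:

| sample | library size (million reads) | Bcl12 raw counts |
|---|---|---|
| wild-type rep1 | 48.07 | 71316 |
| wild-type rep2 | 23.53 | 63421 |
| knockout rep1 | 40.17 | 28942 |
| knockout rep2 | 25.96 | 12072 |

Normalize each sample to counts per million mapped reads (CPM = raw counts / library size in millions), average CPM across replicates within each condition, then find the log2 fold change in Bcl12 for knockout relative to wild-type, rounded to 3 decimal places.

CPM(wild-type rep1) = 71316 / 48.07 = 1483.5864
CPM(wild-type rep2) = 63421 / 23.53 = 2695.3251
CPM(knockout rep1) = 28942 / 40.17 = 720.4879
CPM(knockout rep2) = 12072 / 25.96 = 465.0231
mean CPM(wild-type) = 2089.4558; mean CPM(knockout) = 592.7555
Fold change = 592.7555 / 2089.4558 = 0.28369
log2(0.28369) = -1.8176

-1.818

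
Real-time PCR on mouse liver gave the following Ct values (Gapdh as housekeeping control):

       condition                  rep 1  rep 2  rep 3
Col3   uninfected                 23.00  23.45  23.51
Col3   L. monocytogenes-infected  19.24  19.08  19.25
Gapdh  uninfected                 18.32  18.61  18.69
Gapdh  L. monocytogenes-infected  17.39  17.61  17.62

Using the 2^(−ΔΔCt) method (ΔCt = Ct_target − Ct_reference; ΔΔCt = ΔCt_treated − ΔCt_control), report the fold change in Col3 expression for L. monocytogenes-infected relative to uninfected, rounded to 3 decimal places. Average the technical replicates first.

Mean Ct: Col3 uninfected 23.320; Col3 L. monocytogenes-infected 19.190; Gapdh uninfected 18.540; Gapdh L. monocytogenes-infected 17.540
ΔCt(uninfected) = 23.320 − 18.540 = 4.780
ΔCt(L. monocytogenes-infected) = 19.190 − 17.540 = 1.650
ΔΔCt = 1.650 − 4.780 = -3.130
Fold change = 2^(−(-3.130)) = 2^3.130 = 8.7543

8.754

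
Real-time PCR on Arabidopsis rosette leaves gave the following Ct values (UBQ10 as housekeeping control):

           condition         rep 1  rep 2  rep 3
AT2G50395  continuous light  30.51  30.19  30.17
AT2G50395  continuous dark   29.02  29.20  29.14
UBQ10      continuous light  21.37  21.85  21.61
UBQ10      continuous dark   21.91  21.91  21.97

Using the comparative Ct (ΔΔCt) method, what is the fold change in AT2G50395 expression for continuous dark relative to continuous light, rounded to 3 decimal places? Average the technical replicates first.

2.809

Mean Ct: AT2G50395 continuous light 30.290; AT2G50395 continuous dark 29.120; UBQ10 continuous light 21.610; UBQ10 continuous dark 21.930
ΔCt(continuous light) = 30.290 − 21.610 = 8.680
ΔCt(continuous dark) = 29.120 − 21.930 = 7.190
ΔΔCt = 7.190 − 8.680 = -1.490
Fold change = 2^(−(-1.490)) = 2^1.490 = 2.8089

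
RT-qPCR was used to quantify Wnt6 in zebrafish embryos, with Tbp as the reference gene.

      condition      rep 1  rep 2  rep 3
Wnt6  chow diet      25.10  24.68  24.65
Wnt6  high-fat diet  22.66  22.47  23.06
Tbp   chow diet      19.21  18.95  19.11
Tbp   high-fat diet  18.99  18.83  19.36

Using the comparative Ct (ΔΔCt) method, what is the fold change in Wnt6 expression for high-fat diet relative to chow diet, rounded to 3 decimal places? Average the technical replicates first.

Mean Ct: Wnt6 chow diet 24.810; Wnt6 high-fat diet 22.730; Tbp chow diet 19.090; Tbp high-fat diet 19.060
ΔCt(chow diet) = 24.810 − 19.090 = 5.720
ΔCt(high-fat diet) = 22.730 − 19.060 = 3.670
ΔΔCt = 3.670 − 5.720 = -2.050
Fold change = 2^(−(-2.050)) = 2^2.050 = 4.1411

4.141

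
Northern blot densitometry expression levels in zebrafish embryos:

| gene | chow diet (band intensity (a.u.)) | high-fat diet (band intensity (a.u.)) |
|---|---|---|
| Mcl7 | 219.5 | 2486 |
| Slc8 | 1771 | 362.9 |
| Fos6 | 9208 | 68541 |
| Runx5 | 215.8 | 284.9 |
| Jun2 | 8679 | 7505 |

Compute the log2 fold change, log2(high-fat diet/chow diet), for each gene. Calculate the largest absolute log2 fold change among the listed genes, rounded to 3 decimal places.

log2(2486/219.5) = 3.502  (Mcl7)
log2(362.9/1771) = -2.287  (Slc8)
log2(68541/9208) = 2.896  (Fos6)
log2(284.9/215.8) = 0.401  (Runx5)
log2(7505/8679) = -0.210  (Jun2)
The largest magnitude belongs to Mcl7.

3.502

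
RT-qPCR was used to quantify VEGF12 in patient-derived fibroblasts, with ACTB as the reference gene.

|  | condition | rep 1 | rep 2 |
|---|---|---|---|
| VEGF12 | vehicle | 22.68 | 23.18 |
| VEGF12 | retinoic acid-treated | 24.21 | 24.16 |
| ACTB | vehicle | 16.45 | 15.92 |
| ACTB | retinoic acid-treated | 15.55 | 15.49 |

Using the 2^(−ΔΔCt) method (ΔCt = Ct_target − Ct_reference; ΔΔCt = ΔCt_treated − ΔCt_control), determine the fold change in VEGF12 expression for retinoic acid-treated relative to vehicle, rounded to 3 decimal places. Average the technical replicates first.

Mean Ct: VEGF12 vehicle 22.930; VEGF12 retinoic acid-treated 24.185; ACTB vehicle 16.185; ACTB retinoic acid-treated 15.520
ΔCt(vehicle) = 22.930 − 16.185 = 6.745
ΔCt(retinoic acid-treated) = 24.185 − 15.520 = 8.665
ΔΔCt = 8.665 − 6.745 = 1.920
Fold change = 2^(−1.920) = 0.2643

0.264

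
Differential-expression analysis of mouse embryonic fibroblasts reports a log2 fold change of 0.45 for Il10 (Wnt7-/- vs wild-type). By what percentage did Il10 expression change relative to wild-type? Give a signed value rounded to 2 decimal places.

36.60%

Fold change = 2^(0.45) = 1.3660
Percent change = (FC − 1) × 100% = (1.3660 − 1) × 100 = 36.60%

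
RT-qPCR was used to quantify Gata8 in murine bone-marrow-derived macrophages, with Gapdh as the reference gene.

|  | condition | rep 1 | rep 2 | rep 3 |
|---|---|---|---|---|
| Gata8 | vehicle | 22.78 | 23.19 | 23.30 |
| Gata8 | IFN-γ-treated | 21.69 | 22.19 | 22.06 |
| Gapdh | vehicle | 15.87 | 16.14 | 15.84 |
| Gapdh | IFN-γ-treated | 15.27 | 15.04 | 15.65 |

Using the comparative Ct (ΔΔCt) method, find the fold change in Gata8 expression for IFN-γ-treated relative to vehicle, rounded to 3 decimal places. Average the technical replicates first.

Mean Ct: Gata8 vehicle 23.090; Gata8 IFN-γ-treated 21.980; Gapdh vehicle 15.950; Gapdh IFN-γ-treated 15.320
ΔCt(vehicle) = 23.090 − 15.950 = 7.140
ΔCt(IFN-γ-treated) = 21.980 − 15.320 = 6.660
ΔΔCt = 6.660 − 7.140 = -0.480
Fold change = 2^(−(-0.480)) = 2^0.480 = 1.3947

1.395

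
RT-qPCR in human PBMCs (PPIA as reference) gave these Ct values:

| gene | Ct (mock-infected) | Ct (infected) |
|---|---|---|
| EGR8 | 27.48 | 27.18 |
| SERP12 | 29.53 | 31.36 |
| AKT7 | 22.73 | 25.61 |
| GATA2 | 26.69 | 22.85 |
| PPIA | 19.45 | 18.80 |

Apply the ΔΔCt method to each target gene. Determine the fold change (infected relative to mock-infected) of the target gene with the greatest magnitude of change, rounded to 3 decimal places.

0.087

EGR8: ΔΔCt = (27.18−18.80) − (27.48−19.45) = 8.38 − 8.03 = 0.35; fold change = 2^-0.35 = 0.785
SERP12: ΔΔCt = (31.36−18.80) − (29.53−19.45) = 12.56 − 10.08 = 2.48; fold change = 2^-2.48 = 0.179
AKT7: ΔΔCt = (25.61−18.80) − (22.73−19.45) = 6.81 − 3.28 = 3.53; fold change = 2^-3.53 = 0.087
GATA2: ΔΔCt = (22.85−18.80) − (26.69−19.45) = 4.05 − 7.24 = -3.19; fold change = 2^3.19 = 9.126
AKT7 has the largest |ΔΔCt| = 3.53.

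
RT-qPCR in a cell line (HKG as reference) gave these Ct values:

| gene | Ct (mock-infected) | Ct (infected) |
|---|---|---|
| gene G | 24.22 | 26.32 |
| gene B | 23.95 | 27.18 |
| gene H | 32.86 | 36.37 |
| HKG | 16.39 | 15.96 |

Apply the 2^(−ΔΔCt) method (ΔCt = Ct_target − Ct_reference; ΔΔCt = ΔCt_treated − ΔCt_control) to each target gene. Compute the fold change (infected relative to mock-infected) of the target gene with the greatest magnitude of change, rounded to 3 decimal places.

0.065

gene G: ΔΔCt = (26.32−15.96) − (24.22−16.39) = 10.36 − 7.83 = 2.53; fold change = 2^-2.53 = 0.173
gene B: ΔΔCt = (27.18−15.96) − (23.95−16.39) = 11.22 − 7.56 = 3.66; fold change = 2^-3.66 = 0.079
gene H: ΔΔCt = (36.37−15.96) − (32.86−16.39) = 20.41 − 16.47 = 3.94; fold change = 2^-3.94 = 0.065
gene H has the largest |ΔΔCt| = 3.94.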